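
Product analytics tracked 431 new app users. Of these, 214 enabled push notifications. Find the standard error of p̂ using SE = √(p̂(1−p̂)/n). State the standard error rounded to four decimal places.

SE = 0.0241

Sample proportion p̂ = 214/431 = 0.49652.
p̂(1−p̂) = 0.49652·0.50348 = 0.249988.
Dividing by n and taking the root: √0.000580019 = 0.0241.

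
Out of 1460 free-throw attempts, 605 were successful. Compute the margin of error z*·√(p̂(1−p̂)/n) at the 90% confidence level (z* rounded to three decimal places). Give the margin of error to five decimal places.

With x = 605 successes in n = 1460, p̂ = 0.41438.
SE(p̂) = √(0.41438·0.58562/1460) = 0.012892.
The 90% critical value is z* = 1.645.
Margin of error = z*·SE = 1.645 × 0.012892 = 0.02121.

ME = 0.02121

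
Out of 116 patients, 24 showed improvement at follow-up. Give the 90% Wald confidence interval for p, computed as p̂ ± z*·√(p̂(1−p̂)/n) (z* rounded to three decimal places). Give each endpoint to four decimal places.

(0.1450, 0.2688)

p̂ = 24/116 = 0.20690.
Standard error of p̂: √(0.164090/116) = √0.001414572 = 0.037611.
The 90% critical value is z* = 1.645.
Margin = 1.645·0.037611 = 0.06187.
CI: 0.20690 ± 0.06187 = (0.1450, 0.2688).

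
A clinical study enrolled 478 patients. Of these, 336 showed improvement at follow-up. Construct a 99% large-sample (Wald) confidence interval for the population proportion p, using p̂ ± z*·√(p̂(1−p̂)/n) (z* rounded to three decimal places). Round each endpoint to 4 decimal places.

(0.6491, 0.7568)

Sample proportion p̂ = 336/478 = 0.70293.
SE = √(p̂(1−p̂)/n) = √(0.208820/478) = 0.020901.
The 99% critical value is z* = 2.576.
Margin = 2.576·0.020901 = 0.05384.
So the interval runs from 0.6491 to 0.7568.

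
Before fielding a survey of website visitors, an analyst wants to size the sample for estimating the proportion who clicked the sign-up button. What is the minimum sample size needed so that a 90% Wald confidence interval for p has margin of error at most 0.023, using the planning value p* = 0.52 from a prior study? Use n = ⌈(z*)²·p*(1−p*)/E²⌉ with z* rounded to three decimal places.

z* = 1.645 at the 90% level.
p*(1−p*) = 0.52·0.48 = 0.2496.
(z*)²·p*(1−p*)/E² = 2.706025·0.2496/0.000529 = 1276.794.
⌈1276.794⌉ = 1277.

n = 1277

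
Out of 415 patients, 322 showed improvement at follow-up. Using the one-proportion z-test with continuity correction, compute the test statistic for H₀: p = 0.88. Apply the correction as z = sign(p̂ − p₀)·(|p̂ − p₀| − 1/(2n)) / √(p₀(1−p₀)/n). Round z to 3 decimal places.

The sample proportion is 322/415 = 0.77590. p̂ − p₀ = -0.104096.
Continuity correction 1/(2n) = 1/830 = 0.001205.
Corrected numerator: |-0.104096| − 0.001205 = 0.102891.
Null standard error: √(0.88·0.12/415) = √0.000254458 = 0.015952.
z = −0.102891/0.015952 = -6.450.

z = -6.450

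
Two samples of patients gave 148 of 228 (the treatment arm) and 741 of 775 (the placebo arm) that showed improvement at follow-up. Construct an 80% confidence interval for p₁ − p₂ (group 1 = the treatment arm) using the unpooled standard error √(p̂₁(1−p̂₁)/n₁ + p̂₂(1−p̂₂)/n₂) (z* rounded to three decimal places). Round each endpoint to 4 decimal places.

(-0.3486, -0.2654)

p̂₁ = 148/228 = 0.64912, p̂₂ = 741/775 = 0.95613; p̂₁ − p̂₂ = -0.30701.
SE = √(0.000998958 + 0.000054124) = √0.001053082 = 0.032451.
z* = 1.282 at the 80% level. Margin of error = 0.04160.
CI: -0.30701 ± 0.04160 = (-0.3486, -0.2654).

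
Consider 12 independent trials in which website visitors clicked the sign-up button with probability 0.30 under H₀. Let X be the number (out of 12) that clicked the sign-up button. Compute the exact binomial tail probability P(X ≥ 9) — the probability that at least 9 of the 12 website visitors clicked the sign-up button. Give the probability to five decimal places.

P = 0.00169

X ~ Binomial(n=12, p=0.30).
P(X ≥ 9) = C(12,9)·0.30^9·0.70^3 + C(12,10)·0.30^10·0.70^2 + C(12,11)·0.30^11·0.70^1 + C(12,12)·0.30^12·0.70^0.
= 0.001485 + 0.000191 + 0.000015 + 0.000001 = 0.00169.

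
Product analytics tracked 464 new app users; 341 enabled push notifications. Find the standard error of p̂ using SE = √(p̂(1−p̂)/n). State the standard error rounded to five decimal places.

SE = 0.02049

p̂ = 341/464 = 0.73491.
p̂(1−p̂) = 0.194817.
SE = √(0.194817/464) = 0.02049.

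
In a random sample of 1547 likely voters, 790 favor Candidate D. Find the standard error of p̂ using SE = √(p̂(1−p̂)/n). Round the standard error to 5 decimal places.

SE = 0.01271

Sample proportion p̂ = 790/1547 = 0.51067.
p̂(1−p̂) = 0.249886.
Dividing by n and taking the root: √0.000161529 = 0.01271.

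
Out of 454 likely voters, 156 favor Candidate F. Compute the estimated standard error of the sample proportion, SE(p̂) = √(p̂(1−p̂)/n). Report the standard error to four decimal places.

SE = 0.0223

p̂ = 156/454 = 0.34361.
p̂(1−p̂) = 0.34361·0.65639 = 0.225542.
SE = √(0.225542/454) = √0.000496789 = 0.0223.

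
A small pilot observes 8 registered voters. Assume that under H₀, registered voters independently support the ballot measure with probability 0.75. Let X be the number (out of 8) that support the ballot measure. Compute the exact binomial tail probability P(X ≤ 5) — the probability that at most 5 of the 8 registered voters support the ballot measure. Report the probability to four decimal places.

X ~ Binomial(n=8, p=0.75).
P(X ≤ 5) = Σ_{j=0}^{5} C(8,j)·0.75^j·0.25^{8−j}.
= 0.000015 + 0.000366 + 0.003845 + 0.023071 + 0.086517 + 0.207642 = 0.3215.

P = 0.3215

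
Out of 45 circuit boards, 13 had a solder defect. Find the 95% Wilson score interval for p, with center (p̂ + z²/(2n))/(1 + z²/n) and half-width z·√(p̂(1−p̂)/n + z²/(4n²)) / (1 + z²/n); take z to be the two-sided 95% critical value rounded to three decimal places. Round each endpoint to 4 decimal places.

Here p̂ = 13/45 = 0.28889 and z = 1.960 (z² = 3.841600).
1 + z²/n = 1.085369.
Center = (0.28889 + 0.042684)/1.085369 = 0.30549.
Radicand: p̂(1−p̂)/n + z²/(4n²) = 0.004565158 + 0.000474272 = 0.005039430.
Half-width = z·√(radicand)/denom = 1.960·0.070989/1.085369 = 0.12819.
So the interval runs from 0.1773 to 0.4337.

(0.1773, 0.4337)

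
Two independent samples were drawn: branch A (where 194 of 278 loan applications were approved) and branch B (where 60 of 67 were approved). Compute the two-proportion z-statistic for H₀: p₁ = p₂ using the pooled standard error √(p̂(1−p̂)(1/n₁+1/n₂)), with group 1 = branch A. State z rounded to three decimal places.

z = -3.296

Sample proportions: p̂₁ = 194/278 = 0.69784 and p̂₂ = 60/67 = 0.89552.
Pooling: p̂ = 254/345 = 0.73623.
Pooled SE = √[0.1941945·0.01852250] ≈ 0.059975.
z = (p̂₁ − p̂₂)/SE = (0.69784 − 0.89552)/0.059975 = -0.19768/0.059975 = -3.296.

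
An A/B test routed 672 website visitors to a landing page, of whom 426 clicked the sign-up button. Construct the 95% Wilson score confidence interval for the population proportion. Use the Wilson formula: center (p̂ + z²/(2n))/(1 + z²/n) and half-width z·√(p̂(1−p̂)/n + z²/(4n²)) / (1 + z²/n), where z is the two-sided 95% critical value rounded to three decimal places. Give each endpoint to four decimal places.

(0.5968, 0.6695)

p̂ = 426/672 = 0.63393; z = 1.960, so z² = 3.841600.
Denominator 1 + z²/n = 1 + 3.841600/672 = 1.005717.
Center = (0.63393 + 0.002858)/1.005717 = 0.63317.
Radicand: p̂(1−p̂)/n + z²/(4n²) = 0.000345332 + 0.000002127 = 0.000347459.
Half-width = 1.960·√0.000347459/1.005717 = 0.03633.
So the interval runs from 0.5968 to 0.6695.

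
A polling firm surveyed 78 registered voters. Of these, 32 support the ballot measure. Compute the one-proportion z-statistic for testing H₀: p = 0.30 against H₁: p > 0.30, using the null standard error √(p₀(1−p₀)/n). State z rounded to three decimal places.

z = 2.125

With x = 32 successes in n = 78, p̂ = 0.41026.
SE₀ = √(0.30·0.70/78) = 0.051887.
z = (0.41026 − 0.30)/0.051887 = 0.11026/0.051887 = 2.125.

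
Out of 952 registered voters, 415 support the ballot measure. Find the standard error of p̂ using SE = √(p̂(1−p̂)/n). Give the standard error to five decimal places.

SE = 0.01607

p̂ = 415/952 = 0.43592.
p̂(1−p̂) = 0.43592·0.56408 = 0.245894.
SE = √(0.245894/952) = 0.01607.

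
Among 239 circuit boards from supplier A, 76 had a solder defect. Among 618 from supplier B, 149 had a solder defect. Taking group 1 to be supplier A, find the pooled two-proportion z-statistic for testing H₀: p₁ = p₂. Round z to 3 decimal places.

z = 2.294

Sample proportions: p̂₁ = 76/239 = 0.31799 and p̂₂ = 149/618 = 0.24110.
Pooled p̂ = (76+149)/(239+618) = 225/857 = 0.26254.
Pooled SE = √[0.1936145·0.00580222] ≈ 0.033517.
z = 0.07689/0.033517 = 2.294.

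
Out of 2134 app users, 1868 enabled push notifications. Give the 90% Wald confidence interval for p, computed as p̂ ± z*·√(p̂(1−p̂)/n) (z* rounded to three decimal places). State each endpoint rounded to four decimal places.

(0.8636, 0.8871)

The sample proportion is 1868/2134 = 0.87535.
Standard error of p̂: √(0.109111/2134) = √0.000051130 = 0.007151.
For 90% confidence, z* = 1.645.
Margin = 1.645·0.007151 = 0.01176.
So the interval runs from 0.8636 to 0.8871.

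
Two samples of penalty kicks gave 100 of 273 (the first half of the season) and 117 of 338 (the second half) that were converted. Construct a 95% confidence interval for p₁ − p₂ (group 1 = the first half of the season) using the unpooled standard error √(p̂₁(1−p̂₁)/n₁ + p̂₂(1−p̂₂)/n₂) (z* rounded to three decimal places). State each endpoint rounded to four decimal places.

p̂₁ = 0.36630, p̂₂ = 0.34615, so the observed difference is 0.02015.
SE = √(0.000850273 + 0.000669619) = √0.001519892 = 0.038986.
For 95% confidence, z* = 1.960. Margin = 1.960·0.038986 = 0.07641.
Interval: 0.02015 ± 0.07641 → (-0.0563, 0.0966).

(-0.0563, 0.0966)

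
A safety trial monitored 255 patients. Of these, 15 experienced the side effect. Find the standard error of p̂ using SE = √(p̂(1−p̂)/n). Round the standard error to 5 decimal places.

The sample proportion is 15/255 = 0.05882.
p̂(1−p̂) = 0.05882·0.94118 = 0.055360.
Dividing by n and taking the root: √0.000217098 = 0.01473.

SE = 0.01473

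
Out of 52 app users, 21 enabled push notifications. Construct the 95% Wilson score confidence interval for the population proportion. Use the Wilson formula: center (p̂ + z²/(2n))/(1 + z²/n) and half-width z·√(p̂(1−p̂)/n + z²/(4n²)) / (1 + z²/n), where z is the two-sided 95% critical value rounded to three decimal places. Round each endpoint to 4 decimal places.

(0.2816, 0.5393)

p̂ = 21/52 = 0.40385; z = 1.960, so z² = 3.841600.
Denominator 1 + z²/n = 1 + 3.841600/52 = 1.073877.
Adjusted center: (0.40385 + z²/(2n))/1.073877 = 0.41046.
Radicand: p̂(1−p̂)/n + z²/(4n²) = 0.004629893 + 0.000355178 = 0.004985071.
Half-width = z·√(radicand)/denom = 1.960·0.070605/1.073877 = 0.12887.
So the interval runs from 0.2816 to 0.5393.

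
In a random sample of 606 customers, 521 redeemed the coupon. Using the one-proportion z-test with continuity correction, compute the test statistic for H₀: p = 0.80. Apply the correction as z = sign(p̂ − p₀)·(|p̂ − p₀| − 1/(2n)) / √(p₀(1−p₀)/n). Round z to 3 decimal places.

p̂ = 521/606 = 0.85974. p̂ − p₀ = 0.059736.
1/(2n) = 0.000825.
Corrected numerator: |0.059736| − 0.000825 = 0.058911.
SE₀ = √(0.80·0.20/606) = 0.016249.
z = (+)0.058911/0.016249 = 3.626.

z = 3.626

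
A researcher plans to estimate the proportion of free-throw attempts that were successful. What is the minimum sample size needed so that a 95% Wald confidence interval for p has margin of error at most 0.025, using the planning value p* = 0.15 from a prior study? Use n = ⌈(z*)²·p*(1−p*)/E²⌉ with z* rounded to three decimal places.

For 95% confidence, z* = 1.960.
p*(1−p*) = 0.15·0.85 = 0.1275.
(z*)²·p*(1−p*)/E² = 3.841600·0.1275/0.000625 = 783.686.
⌈783.686⌉ = 784.

n = 784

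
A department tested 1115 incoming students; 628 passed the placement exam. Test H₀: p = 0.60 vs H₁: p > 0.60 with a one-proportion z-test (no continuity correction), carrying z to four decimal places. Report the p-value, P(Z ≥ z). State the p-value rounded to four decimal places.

With x = 628 successes in n = 1115, p̂ = 0.56323.
Under H₀, SE = √(p₀(1−p₀)/n) = √(0.60·0.40/1115) = √0.000215247 = 0.014671.
z = (p̂ − p₀)/SE = (628/1115 − 0.60)/0.014671 ≈ -2.5063.
From the standard normal, P(Z ≥ z) = 0.9939.

p-value = 0.9939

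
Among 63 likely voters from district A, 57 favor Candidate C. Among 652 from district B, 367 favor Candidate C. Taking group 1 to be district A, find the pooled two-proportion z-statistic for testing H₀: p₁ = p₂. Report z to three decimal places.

Sample proportions: p̂₁ = 57/63 = 0.90476 and p̂₂ = 367/652 = 0.56288.
Pooling: p̂ = 424/715 = 0.59301.
SE = √[p̂(1−p̂)(1/n₁+1/n₂)] = √[0.59301·0.40699·(1/63+1/652)] ≈ 0.064816.
z = 0.34188/0.064816 = 5.275.

z = 5.275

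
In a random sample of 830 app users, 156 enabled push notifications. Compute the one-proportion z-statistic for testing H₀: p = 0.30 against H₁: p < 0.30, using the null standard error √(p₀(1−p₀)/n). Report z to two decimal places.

p̂ = 156/830 = 0.18795.
SE₀ = √(0.30·0.70/830) = 0.015906.
z = (p̂ − p₀)/SE = (0.18795 − 0.30)/0.015906 = -7.04.

z = -7.04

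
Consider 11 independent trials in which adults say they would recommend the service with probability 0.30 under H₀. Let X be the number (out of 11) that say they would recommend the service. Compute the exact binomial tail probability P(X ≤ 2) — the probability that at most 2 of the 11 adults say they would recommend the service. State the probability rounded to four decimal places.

P = 0.3127

X is binomial with n = 11 and p = 0.30.
P(X ≤ 2) = C(11,0)·0.30^0·0.70^11 + C(11,1)·0.30^1·0.70^10 + C(11,2)·0.30^2·0.70^9.
= 0.019773 + 0.093217 + 0.199750 = 0.3127.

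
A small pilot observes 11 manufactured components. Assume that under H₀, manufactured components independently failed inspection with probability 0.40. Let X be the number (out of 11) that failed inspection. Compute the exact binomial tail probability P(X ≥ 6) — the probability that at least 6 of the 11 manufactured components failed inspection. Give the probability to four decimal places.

P = 0.2465

X is binomial with n = 11 and p = 0.40.
P(X ≥ 6) = Σ_{j=6}^{11} C(11,j)·0.40^j·0.60^{11−j}.
= 0.147149 + 0.070071 + 0.023357 + 0.005190 + 0.000692 + 0.000042 = 0.2465.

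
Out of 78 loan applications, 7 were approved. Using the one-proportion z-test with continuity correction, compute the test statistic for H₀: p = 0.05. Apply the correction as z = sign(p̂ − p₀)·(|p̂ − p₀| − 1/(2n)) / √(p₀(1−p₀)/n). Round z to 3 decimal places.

p̂ = 7/78 = 0.08974. p̂ − p₀ = 0.039744.
Continuity correction 1/(2n) = 1/156 = 0.006410.
Corrected numerator: |0.039744| − 0.006410 = 0.033334.
SE₀ = √(0.05·0.95/78) = 0.024677.
z = (+)0.033334/0.024677 = 1.351.

z = 1.351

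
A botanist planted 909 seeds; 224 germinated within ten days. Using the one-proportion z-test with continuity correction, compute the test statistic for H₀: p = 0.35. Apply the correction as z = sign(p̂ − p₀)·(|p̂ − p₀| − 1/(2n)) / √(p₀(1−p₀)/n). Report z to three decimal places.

The sample proportion is 224/909 = 0.24642. p̂ − p₀ = -0.103575.
1/(2n) = 0.000550.
Corrected numerator: |-0.103575| − 0.000550 = 0.103025.
SE₀ = √(0.35·0.65/909) = 0.015820.
z = −0.103025/0.015820 = -6.512.

z = -6.512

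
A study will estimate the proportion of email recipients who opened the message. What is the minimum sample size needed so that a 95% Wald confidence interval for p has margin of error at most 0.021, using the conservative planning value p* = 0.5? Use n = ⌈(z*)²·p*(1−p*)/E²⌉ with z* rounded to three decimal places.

z* = 1.960 at the 95% level.
p*(1−p*) = 0.2500.
(z*)²·p*(1−p*)/E² = 3.841600·0.2500/0.000441 = 2177.778.
Rounding up, n = 2178.

n = 2178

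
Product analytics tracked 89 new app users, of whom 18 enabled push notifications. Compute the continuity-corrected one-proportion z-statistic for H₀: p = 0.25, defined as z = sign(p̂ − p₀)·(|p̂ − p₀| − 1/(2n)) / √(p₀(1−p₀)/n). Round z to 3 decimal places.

z = -0.918

p̂ = 18/89 = 0.20225. p̂ − p₀ = -0.047753.
1/(2n) = 0.005618.
Corrected numerator: |-0.047753| − 0.005618 = 0.042135.
Null standard error: √(0.25·0.75/89) = √0.002106742 = 0.045899.
z = −0.042135/0.045899 = -0.918.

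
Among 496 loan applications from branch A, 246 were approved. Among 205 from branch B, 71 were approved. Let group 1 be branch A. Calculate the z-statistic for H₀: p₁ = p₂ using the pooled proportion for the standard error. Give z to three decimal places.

Sample proportions: p̂₁ = 246/496 = 0.49597 and p̂₂ = 71/205 = 0.34634.
Pooled p̂ = (246+71)/(496+205) = 317/701 = 0.45221.
SE = √[p̂(1−p̂)(1/n₁+1/n₂)] = √[0.45221·0.54779·(1/496+1/205)] ≈ 0.041326.
z = 0.14963/0.041326 = 3.621.

z = 3.621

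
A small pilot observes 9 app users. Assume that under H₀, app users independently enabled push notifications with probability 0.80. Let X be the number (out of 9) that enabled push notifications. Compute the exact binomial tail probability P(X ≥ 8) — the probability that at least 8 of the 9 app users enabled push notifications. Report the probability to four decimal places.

X is binomial with n = 9 and p = 0.80.
P(X ≥ 8) = C(9,8)·0.80^8·0.20^1 + C(9,9)·0.80^9·0.20^0.
= 0.301990 + 0.134218 = 0.4362.

P = 0.4362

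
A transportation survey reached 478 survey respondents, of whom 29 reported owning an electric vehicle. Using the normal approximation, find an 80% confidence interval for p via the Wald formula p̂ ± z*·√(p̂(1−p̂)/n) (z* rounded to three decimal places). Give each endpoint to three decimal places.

The sample proportion is 29/478 = 0.06067.
SE = √(p̂(1−p̂)/n) = √(0.056989/478) = 0.010919.
z* = 1.282 at the 80% level.
Margin of error: 1.282 × 0.010919 = 0.01400.
CI: 0.06067 ± 0.01400 = (0.047, 0.075).

(0.047, 0.075)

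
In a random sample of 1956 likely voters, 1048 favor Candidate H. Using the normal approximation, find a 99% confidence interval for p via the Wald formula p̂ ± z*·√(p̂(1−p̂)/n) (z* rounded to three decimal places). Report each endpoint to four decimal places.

(0.5067, 0.5648)

With x = 1048 successes in n = 1956, p̂ = 0.53579.
Standard error of p̂: √(0.248719/1956) = √0.000127157 = 0.011276.
The 99% critical value is z* = 2.576.
Margin of error: 2.576 × 0.011276 = 0.02905.
So the interval runs from 0.5067 to 0.5648.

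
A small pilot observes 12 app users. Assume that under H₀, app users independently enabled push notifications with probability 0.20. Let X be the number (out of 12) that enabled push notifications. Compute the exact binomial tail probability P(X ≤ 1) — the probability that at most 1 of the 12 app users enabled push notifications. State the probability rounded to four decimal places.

X is binomial with n = 12 and p = 0.20.
P(X ≤ 1) = C(12,0)·0.20^0·0.80^12 + C(12,1)·0.20^1·0.80^11.
= 0.068719 + 0.206158 = 0.2749.

P = 0.2749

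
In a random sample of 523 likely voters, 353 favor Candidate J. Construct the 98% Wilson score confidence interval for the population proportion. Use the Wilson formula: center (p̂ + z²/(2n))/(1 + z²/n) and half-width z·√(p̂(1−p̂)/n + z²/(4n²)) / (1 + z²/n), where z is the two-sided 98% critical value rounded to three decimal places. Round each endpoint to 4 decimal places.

(0.6257, 0.7206)

p̂ = 353/523 = 0.67495; z = 2.326, so z² = 5.410276.
Denominator 1 + z²/n = 1 + 5.410276/523 = 1.010345.
Adjusted center: (0.67495 + z²/(2n))/1.010345 = 0.67316.
Radicand: p̂(1−p̂)/n + z²/(4n²) = 0.000419487 + 0.000004945 = 0.000424432.
Half-width = z·√(radicand)/denom = 2.326·0.020602/1.010345 = 0.04743.
So the interval runs from 0.6257 to 0.7206.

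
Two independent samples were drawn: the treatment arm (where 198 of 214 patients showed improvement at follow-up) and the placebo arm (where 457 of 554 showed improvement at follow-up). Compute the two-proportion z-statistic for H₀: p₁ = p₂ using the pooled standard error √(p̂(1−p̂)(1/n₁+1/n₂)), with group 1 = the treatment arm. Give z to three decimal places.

p̂₁ = 198/214 = 0.92523, p̂₂ = 457/554 = 0.82491.
Pooling: p̂ = 655/768 = 0.85286.
SE = √[p̂(1−p̂)(1/n₁+1/n₂)] = √[0.85286·0.14714·(1/214+1/554)] ≈ 0.028511.
z = 0.10032/0.028511 = 3.519.

z = 3.519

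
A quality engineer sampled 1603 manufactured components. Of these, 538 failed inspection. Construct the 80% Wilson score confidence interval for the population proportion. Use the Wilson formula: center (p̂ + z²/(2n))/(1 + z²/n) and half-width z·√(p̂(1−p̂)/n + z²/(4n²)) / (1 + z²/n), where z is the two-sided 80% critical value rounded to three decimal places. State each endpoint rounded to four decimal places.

(0.3207, 0.3509)

Here p̂ = 538/1603 = 0.33562 and z = 1.282 (z² = 1.643524).
1 + z²/n = 1.001025.
Center = (0.33562 + 0.000513)/1.001025 = 0.33579.
Radicand: p̂(1−p̂)/n + z²/(4n²) = 0.000139101 + 0.000000160 = 0.000139261.
Half-width = z·√(radicand)/denom = 1.282·0.011801/1.001025 = 0.01511.
CI: 0.33579 ± 0.01511 = (0.3207, 0.3509).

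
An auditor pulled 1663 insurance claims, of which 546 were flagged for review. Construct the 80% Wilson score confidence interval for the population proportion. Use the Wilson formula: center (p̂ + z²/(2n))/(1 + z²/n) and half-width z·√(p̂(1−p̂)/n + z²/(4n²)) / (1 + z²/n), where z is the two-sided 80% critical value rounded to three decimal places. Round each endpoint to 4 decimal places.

(0.3137, 0.3432)

p̂ = 546/1663 = 0.32832; z = 1.282, so z² = 1.643524.
1 + z²/n = 1.000988.
Adjusted center: (0.32832 + z²/(2n))/1.000988 = 0.32849.
Radicand: p̂(1−p̂)/n + z²/(4n²) = 0.000132608 + 0.000000149 = 0.000132757.
Half-width = z·√(radicand)/denom = 1.282·0.011522/1.000988 = 0.01476.
CI: 0.32849 ± 0.01476 = (0.3137, 0.3432).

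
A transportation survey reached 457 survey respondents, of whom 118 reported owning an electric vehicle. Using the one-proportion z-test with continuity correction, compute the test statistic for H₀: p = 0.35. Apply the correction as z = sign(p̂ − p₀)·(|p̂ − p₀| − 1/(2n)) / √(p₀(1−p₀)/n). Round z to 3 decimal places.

z = -4.065

p̂ = 118/457 = 0.25821. p̂ − p₀ = -0.091794.
Continuity correction 1/(2n) = 1/914 = 0.001094.
Corrected numerator: |-0.091794| − 0.001094 = 0.090700.
Under H₀, SE = √(p₀(1−p₀)/n) = √(0.35·0.65/457) = √0.000497812 = 0.022312.
z = (−)0.090700/0.022312 = -4.065.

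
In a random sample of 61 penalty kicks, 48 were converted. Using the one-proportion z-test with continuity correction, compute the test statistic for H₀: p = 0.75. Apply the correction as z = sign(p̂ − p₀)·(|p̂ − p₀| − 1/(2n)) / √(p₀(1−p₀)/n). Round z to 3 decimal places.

z = 0.517

The sample proportion is 48/61 = 0.78689. p̂ − p₀ = 0.036885.
Continuity correction 1/(2n) = 1/122 = 0.008197.
Corrected numerator: |0.036885| − 0.008197 = 0.028688.
SE₀ = √(0.75·0.25/61) = 0.055442.
z = (+)0.028688/0.055442 = 0.517.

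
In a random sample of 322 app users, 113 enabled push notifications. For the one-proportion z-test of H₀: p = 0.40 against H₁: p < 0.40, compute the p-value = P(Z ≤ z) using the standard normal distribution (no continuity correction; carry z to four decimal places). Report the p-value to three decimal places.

p-value = 0.036

The sample proportion is 113/322 = 0.35093.
Under H₀, SE = √(p₀(1−p₀)/n) = √(0.40·0.60/322) = √0.000745342 = 0.027301.
Test statistic (full precision, shown to 4 dp): z = (113/322 − 0.40)/SE₀ ≈ -1.7973.
From the standard normal, P(Z ≤ z) = 0.036.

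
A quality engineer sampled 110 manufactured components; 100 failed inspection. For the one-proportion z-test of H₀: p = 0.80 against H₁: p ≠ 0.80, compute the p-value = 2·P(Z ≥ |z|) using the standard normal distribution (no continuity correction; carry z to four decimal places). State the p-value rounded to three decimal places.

p-value = 0.004

With x = 100 successes in n = 110, p̂ = 0.90909.
Null standard error: √(0.80·0.20/110) = √0.001454545 = 0.038139.
Test statistic (full precision, shown to 4 dp): z = (100/110 − 0.80)/SE₀ ≈ 2.8604.
From the standard normal, 2·P(Z ≥ |z|) = 0.004.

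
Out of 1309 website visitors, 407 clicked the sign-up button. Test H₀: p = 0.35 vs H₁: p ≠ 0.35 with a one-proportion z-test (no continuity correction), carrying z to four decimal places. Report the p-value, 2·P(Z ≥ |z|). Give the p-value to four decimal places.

p-value = 0.0030

Sample proportion p̂ = 407/1309 = 0.31092.
SE₀ = √(0.35·0.65/1309) = 0.013183.
z = (p̂ − p₀)/SE = (407/1309 − 0.35)/0.013183 ≈ -2.9640.
From the standard normal, 2·P(Z ≥ |z|) = 0.0030.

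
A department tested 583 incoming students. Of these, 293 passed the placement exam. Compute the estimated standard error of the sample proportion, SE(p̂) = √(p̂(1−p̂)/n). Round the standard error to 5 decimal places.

p̂ = 293/583 = 0.50257.
p̂(1−p̂) = 0.50257·0.49743 = 0.249993.
SE = √(0.249993/583) = √0.000428804 = 0.02071.

SE = 0.02071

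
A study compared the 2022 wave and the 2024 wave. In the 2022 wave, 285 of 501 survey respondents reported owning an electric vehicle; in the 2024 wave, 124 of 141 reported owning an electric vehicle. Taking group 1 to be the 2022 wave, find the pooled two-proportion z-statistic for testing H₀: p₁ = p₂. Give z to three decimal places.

z = -6.775

Sample proportions: p̂₁ = 285/501 = 0.56886 and p̂₂ = 124/141 = 0.87943.
Pooling: p̂ = 409/642 = 0.63707.
Pooled SE = √[0.2312114·0.00908821] ≈ 0.045840.
z = (p̂₁ − p̂₂)/SE = (0.56886 − 0.87943)/0.045840 = -0.31057/0.045840 = -6.775.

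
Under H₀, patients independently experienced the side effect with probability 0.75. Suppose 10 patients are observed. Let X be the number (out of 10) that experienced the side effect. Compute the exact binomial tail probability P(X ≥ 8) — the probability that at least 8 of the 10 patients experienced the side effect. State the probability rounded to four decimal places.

P = 0.5256

X ~ Binomial(n=10, p=0.75).
P(X ≥ 8) = C(10,8)·0.75^8·0.25^2 + C(10,9)·0.75^9·0.25^1 + C(10,10)·0.75^10·0.25^0.
= 0.281568 + 0.187712 + 0.056314 = 0.5256.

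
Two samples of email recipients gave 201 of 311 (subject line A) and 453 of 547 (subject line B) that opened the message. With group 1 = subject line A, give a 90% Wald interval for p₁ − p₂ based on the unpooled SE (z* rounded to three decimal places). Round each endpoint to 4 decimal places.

p̂₁ = 0.64630, p̂₂ = 0.82815, so the observed difference is -0.18185.
Unpooled SE = √(p̂₁(1−p̂₁)/n₁ + p̂₂(1−p̂₂)/n₂) = √(0.000735034 + 0.000260174) = 0.031547.
The 90% critical value is z* = 1.645. Margin = 1.645·0.031547 = 0.05189.
So the interval runs from -0.2337 to -0.1300.

(-0.2337, -0.1300)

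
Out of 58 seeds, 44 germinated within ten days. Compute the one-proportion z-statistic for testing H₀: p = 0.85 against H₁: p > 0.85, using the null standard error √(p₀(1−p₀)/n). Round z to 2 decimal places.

Sample proportion p̂ = 44/58 = 0.75862.
Null standard error: √(0.85·0.15/58) = √0.002198276 = 0.046886.
z = (p̂ − p₀)/SE = (0.75862 − 0.85)/0.046886 = -1.95.

z = -1.95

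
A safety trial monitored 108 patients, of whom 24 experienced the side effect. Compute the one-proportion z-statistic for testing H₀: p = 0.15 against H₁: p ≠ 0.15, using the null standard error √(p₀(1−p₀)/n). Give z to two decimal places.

z = 2.10

Sample proportion p̂ = 24/108 = 0.22222.
SE₀ = √(0.15·0.85/108) = 0.034359.
Test statistic: z = 0.07222/0.034359 = 2.10.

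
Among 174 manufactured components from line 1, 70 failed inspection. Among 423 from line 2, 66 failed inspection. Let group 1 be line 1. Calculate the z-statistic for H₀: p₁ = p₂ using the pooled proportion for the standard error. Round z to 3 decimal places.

z = 6.520

Sample proportions: p̂₁ = 70/174 = 0.40230 and p̂₂ = 66/423 = 0.15603.
Pooling: p̂ = 136/597 = 0.22781.
SE = √[p̂(1−p̂)(1/n₁+1/n₂)] = √[0.22781·0.77219·(1/174+1/423)] ≈ 0.037774.
z = (p̂₁ − p̂₂)/SE = (0.40230 − 0.15603)/0.037774 = 0.24627/0.037774 = 6.520.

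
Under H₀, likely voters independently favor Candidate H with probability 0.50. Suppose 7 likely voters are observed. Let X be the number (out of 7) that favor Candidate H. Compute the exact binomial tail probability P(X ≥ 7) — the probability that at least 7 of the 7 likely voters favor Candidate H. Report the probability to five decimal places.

X is binomial with n = 7 and p = 0.50.
P(X ≥ 7) = C(7,7)·0.50^7·0.50^0.
= 0.007812 = 0.00781.

P = 0.00781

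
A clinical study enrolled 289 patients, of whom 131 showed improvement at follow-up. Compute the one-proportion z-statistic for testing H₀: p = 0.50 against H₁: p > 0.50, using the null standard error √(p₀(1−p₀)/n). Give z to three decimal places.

The sample proportion is 131/289 = 0.45329.
Null standard error: √(0.50·0.50/289) = √0.000865052 = 0.029412.
Test statistic: z = -0.04671/0.029412 = -1.588.

z = -1.588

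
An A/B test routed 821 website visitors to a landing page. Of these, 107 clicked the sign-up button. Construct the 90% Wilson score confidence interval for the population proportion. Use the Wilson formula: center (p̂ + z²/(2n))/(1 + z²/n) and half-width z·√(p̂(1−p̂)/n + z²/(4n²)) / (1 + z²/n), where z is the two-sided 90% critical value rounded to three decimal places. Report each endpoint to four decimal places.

(0.1122, 0.1509)

p̂ = 107/821 = 0.13033; z = 1.645, so z² = 2.706025.
Denominator 1 + z²/n = 1 + 2.706025/821 = 1.003296.
Center = (0.13033 + 0.001648)/1.003296 = 0.13154.
Radicand: p̂(1−p̂)/n + z²/(4n²) = 0.000138055 + 0.000001004 = 0.000139059.
Half-width = z·√(radicand)/denom = 1.645·0.011792/1.003296 = 0.01933.
So the interval runs from 0.1122 to 0.1509.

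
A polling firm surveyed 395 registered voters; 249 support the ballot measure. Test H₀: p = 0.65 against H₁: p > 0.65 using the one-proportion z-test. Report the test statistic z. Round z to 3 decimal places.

z = -0.818

Sample proportion p̂ = 249/395 = 0.63038.
SE₀ = √(0.65·0.35/395) = 0.023999.
Test statistic: z = -0.01962/0.023999 = -0.818.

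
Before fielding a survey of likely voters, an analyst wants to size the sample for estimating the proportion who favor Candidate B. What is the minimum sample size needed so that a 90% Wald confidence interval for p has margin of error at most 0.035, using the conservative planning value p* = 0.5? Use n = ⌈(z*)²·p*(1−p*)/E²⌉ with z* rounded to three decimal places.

n = 553

The 90% critical value is z* = 1.645.
p*(1−p*) = 0.2500.
(z*)²·p*(1−p*)/E² = 2.706025·0.2500/0.001225 = 552.250.
Rounding up, n = 553.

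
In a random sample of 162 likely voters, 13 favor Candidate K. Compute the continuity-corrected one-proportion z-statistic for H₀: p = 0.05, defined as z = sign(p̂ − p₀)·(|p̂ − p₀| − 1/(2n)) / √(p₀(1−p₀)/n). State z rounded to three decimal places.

z = 1.586

p̂ = 13/162 = 0.08025. p̂ − p₀ = 0.030247.
Continuity correction 1/(2n) = 1/324 = 0.003086.
Corrected numerator: |0.030247| − 0.003086 = 0.027161.
Under H₀, SE = √(p₀(1−p₀)/n) = √(0.05·0.95/162) = √0.000293210 = 0.017123.
z = +0.027161/0.017123 = 1.586.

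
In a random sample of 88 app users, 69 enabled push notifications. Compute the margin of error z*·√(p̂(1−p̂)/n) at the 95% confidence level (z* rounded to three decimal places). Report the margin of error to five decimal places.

ME = 0.08597

Sample proportion p̂ = 69/88 = 0.78409.
SE = √(p̂(1−p̂)/n) = √(0.169292/88) = 0.043861.
For 95% confidence, z* = 1.960.
Margin of error = z*·SE = 1.960 × 0.043861 = 0.08597.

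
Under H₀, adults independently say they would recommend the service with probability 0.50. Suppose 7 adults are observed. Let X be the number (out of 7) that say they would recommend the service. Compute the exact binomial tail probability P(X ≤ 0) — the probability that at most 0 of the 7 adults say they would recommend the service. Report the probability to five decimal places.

X ~ Binomial(n=7, p=0.50).
P(X ≤ 0) = C(7,0)·0.50^0·0.50^7.
= 0.007812 = 0.00781.

P = 0.00781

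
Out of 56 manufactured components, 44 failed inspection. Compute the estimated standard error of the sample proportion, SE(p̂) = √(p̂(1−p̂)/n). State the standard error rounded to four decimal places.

The sample proportion is 44/56 = 0.78571.
p̂(1−p̂) = 0.78571·0.21429 = 0.168370.
SE = √(0.168370/56) = 0.0548.

SE = 0.0548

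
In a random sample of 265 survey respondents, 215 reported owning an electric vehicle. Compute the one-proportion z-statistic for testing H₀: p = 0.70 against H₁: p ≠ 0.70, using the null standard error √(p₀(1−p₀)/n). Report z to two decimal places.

p̂ = 215/265 = 0.81132.
SE₀ = √(0.70·0.30/265) = 0.028151.
z = (0.81132 − 0.70)/0.028151 = 0.11132/0.028151 = 3.95.

z = 3.95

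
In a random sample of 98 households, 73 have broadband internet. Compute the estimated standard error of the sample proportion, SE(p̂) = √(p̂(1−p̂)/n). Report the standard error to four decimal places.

The sample proportion is 73/98 = 0.74490.
p̂(1−p̂) = 0.74490·0.25510 = 0.190024.
SE = √(0.190024/98) = √0.001939020 = 0.0440.

SE = 0.0440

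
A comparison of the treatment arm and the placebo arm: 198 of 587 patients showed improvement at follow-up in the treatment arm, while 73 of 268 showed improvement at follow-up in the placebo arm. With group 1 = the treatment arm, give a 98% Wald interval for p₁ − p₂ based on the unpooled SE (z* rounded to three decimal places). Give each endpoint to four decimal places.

(-0.0129, 0.1428)

p̂₁ = 198/587 = 0.33731, p̂₂ = 73/268 = 0.27239; p̂₁ − p̂₂ = 0.06492.
Unpooled SE = √(p̂₁(1−p̂₁)/n₁ + p̂₂(1−p̂₂)/n₂) = √(0.000380803 + 0.000739525) = 0.033471.
The 98% critical value is z* = 2.326. Margin of error = 0.07785.
CI: 0.06492 ± 0.07785 = (-0.0129, 0.1428).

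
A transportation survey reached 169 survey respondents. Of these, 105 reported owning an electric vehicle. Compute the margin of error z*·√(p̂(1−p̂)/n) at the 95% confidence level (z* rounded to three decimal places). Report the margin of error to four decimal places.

With x = 105 successes in n = 169, p̂ = 0.62130.
SE = √(p̂(1−p̂)/n) = √(0.235286/169) = 0.037313.
z* = 1.960 at the 95% level.
So ME = 0.0731.

ME = 0.0731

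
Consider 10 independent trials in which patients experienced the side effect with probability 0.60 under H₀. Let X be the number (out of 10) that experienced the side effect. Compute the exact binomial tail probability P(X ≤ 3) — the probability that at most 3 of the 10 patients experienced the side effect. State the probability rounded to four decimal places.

X ~ Binomial(n=10, p=0.60).
P(X ≤ 3) = C(10,0)·0.60^0·0.40^10 + C(10,1)·0.60^1·0.40^9 + C(10,2)·0.60^2·0.40^8 + C(10,3)·0.60^3·0.40^7.
= 0.000105 + 0.001573 + 0.010617 + 0.042467 = 0.0548.

P = 0.0548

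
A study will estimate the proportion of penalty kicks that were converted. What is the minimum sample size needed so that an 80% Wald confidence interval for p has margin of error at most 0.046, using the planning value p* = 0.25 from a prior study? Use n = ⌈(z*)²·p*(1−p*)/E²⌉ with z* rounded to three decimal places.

n = 146

For 80% confidence, z* = 1.282.
p*(1−p*) = 0.25·0.75 = 0.1875.
Required n before rounding: 1.643524 × 0.1875 / 0.046² = 145.634.
⌈145.634⌉ = 146.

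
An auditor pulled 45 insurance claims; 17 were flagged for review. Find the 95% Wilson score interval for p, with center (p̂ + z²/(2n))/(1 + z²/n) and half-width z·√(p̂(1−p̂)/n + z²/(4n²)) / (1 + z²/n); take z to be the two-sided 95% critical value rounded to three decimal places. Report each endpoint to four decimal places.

(0.2511, 0.5237)

p̂ = 17/45 = 0.37778; z = 1.960, so z² = 3.841600.
1 + z²/n = 1.085369.
Adjusted center: (0.37778 + z²/(2n))/1.085369 = 0.38739.
Radicand: p̂(1−p̂)/n + z²/(4n²) = 0.005223594 + 0.000474272 = 0.005697866.
Half-width = 1.960·√0.005697866/1.085369 = 0.13631.
Interval: 0.38739 ± 0.13631 → (0.2511, 0.5237).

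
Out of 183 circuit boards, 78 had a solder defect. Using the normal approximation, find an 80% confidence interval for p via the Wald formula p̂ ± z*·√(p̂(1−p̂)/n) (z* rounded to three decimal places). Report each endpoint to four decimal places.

(0.3794, 0.4731)

The sample proportion is 78/183 = 0.42623.
SE(p̂) = √(0.42623·0.57377/183) = 0.036557.
z* = 1.282 at the 80% level.
Margin of error: 1.282 × 0.036557 = 0.04687.
So the interval runs from 0.3794 to 0.4731.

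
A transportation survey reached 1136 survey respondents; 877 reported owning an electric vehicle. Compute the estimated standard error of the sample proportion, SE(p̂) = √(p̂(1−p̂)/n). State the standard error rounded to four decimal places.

SE = 0.0124

With x = 877 successes in n = 1136, p̂ = 0.77201.
p̂(1−p̂) = 0.176011.
Dividing by n and taking the root: √0.000154939 = 0.0124.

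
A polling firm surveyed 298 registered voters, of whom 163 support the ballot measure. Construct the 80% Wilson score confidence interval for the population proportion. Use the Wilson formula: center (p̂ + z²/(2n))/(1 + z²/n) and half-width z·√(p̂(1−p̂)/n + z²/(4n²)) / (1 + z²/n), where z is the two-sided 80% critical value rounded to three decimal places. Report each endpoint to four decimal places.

(0.5099, 0.5836)

p̂ = 163/298 = 0.54698; z = 1.282, so z² = 1.643524.
1 + z²/n = 1.005515.
Center = (0.54698 + 0.002758)/1.005515 = 0.54672.
Radicand: p̂(1−p̂)/n + z²/(4n²) = 0.000831520 + 0.000004627 = 0.000836147.
Half-width = 1.282·√0.000836147/1.005515 = 0.03687.
So the interval runs from 0.5099 to 0.5836.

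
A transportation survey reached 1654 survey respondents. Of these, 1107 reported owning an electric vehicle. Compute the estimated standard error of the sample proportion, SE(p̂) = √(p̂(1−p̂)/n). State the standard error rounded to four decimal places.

Sample proportion p̂ = 1107/1654 = 0.66929.
p̂(1−p̂) = 0.221341.
SE = √(0.221341/1654) = √0.000133822 = 0.0116.

SE = 0.0116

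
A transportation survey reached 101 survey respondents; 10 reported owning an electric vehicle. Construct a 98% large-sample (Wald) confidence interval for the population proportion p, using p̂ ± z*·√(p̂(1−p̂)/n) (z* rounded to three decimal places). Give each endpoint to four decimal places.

(0.0299, 0.1681)

With x = 10 successes in n = 101, p̂ = 0.09901.
Standard error of p̂: √(0.089207/101) = √0.000883237 = 0.029719.
The 98% critical value is z* = 2.326.
Margin = 2.326·0.029719 = 0.06913.
Interval: 0.09901 ± 0.06913 → (0.0299, 0.1681).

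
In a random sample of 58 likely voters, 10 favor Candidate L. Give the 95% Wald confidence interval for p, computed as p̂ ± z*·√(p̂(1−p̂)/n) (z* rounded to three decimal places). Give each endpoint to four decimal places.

(0.0752, 0.2696)

The sample proportion is 10/58 = 0.17241.
SE = √(p̂(1−p̂)/n) = √(0.142687/58) = 0.049600.
z* = 1.960 at the 95% level.
Margin = 1.960·0.049600 = 0.09722.
Interval: 0.17241 ± 0.09722 → (0.0752, 0.2696).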